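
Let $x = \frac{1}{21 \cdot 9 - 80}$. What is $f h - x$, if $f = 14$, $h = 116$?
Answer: $\frac{177015}{109} \approx 1624.0$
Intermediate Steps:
$x = \frac{1}{109}$ ($x = \frac{1}{189 - 80} = \frac{1}{109} \approx 0.0091743$)
$f h - x = 14 \cdot 116 - \frac{1}{109} = 1624 - \frac{1}{109} = \frac{177015}{109}$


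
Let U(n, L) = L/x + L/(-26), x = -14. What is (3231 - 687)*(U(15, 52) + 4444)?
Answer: 79036992/7 ≈ 1.1291e+7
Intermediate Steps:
U(n, L) = -10*L/91 (U(n, L) = L/(-14) + L/(-26) = L*(-1/14) + L*(-1/26) = -L/14 - L/26 = -10*L/91)
(3231 - 687)*(U(15, 52) + 4444) = (3231 - 687)*(-10/91*52 + 4444) = 2544*(-40/7 + 4444) = 2544*(31068/7) = 79036992/7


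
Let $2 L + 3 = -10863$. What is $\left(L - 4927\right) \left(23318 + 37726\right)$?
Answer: $-632415840$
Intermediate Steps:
$L = -5433$ ($L = - \frac{3}{2} + \frac{1}{2} \left(-10863\right) = - \frac{3}{2} - \frac{10863}{2} = -5433$)
$\left(L - 4927\right) \left(23318 + 37726\right) = \left(-5433 - 4927\right) \left(23318 + 37726\right) = \left(-10360\right) 61044 = -632415840$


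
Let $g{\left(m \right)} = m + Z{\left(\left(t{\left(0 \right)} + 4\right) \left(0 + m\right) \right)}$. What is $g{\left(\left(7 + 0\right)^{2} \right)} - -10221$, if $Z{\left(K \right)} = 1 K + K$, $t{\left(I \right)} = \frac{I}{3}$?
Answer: $10662$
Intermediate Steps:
$t{\left(I \right)} = \frac{I}{3}$ ($t{\left(I \right)} = I \frac{1}{3} = \frac{I}{3}$)
$Z{\left(K \right)} = 2 K$ ($Z{\left(K \right)} = K + K = 2 K$)
$g{\left(m \right)} = 9 m$ ($g{\left(m \right)} = m + 2 \left(\frac{1}{3} \cdot 0 + 4\right) \left(0 + m\right) = m + 2 \left(0 + 4\right) m = m + 2 \cdot 4 m = m + 8 m = 9 m$)
$g{\left(\left(7 + 0\right)^{2} \right)} - -10221 = 9 \left(7 + 0\right)^{2} - -10221 = 9 \cdot 7^{2} + 10221 = 9 \cdot 49 + 10221 = 441 + 10221 = 10662$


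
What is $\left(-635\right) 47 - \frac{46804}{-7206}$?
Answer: $- \frac{107508133}{3603} \approx -29839.0$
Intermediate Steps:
$\left(-635\right) 47 - \frac{46804}{-7206} = -29845 - 46804 \left(- \frac{1}{7206}\right) = -29845 - - \frac{23402}{3603} = -29845 + \frac{23402}{3603} = - \frac{107508133}{3603}$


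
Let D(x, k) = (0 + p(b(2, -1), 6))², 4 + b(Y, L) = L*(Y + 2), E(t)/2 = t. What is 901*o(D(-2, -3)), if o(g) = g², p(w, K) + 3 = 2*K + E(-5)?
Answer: 901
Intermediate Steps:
E(t) = 2*t
b(Y, L) = -4 + L*(2 + Y) (b(Y, L) = -4 + L*(Y + 2) = -4 + L*(2 + Y))
p(w, K) = -13 + 2*K (p(w, K) = -3 + (2*K + 2*(-5)) = -3 + (2*K - 10) = -3 + (-10 + 2*K) = -13 + 2*K)
D(x, k) = 1 (D(x, k) = (0 + (-13 + 2*6))² = (0 + (-13 + 12))² = (0 - 1)² = (-1)² = 1)
901*o(D(-2, -3)) = 901*1² = 901*1 = 901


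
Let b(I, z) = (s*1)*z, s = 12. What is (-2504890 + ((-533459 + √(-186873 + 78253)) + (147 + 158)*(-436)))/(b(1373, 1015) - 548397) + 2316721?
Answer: 1242268355786/536217 - 2*I*√27155/536217 ≈ 2.3167e+6 - 0.00061463*I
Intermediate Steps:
b(I, z) = 12*z (b(I, z) = (12*1)*z = 12*z)
(-2504890 + ((-533459 + √(-186873 + 78253)) + (147 + 158)*(-436)))/(b(1373, 1015) - 548397) + 2316721 = (-2504890 + ((-533459 + √(-186873 + 78253)) + (147 + 158)*(-436)))/(12*1015 - 548397) + 2316721 = (-2504890 + ((-533459 + √(-108620)) + 305*(-436)))/(12180 - 548397) + 2316721 = (-2504890 + ((-533459 + 2*I*√27155) - 132980))/(-536217) + 2316721 = (-2504890 + (-666439 + 2*I*√27155))*(-1/536217) + 2316721 = (-3171329 + 2*I*√27155)*(-1/536217) + 2316721 = (3171329/536217 - 2*I*√27155/536217) + 2316721 = 1242268355786/536217 - 2*I*√27155/536217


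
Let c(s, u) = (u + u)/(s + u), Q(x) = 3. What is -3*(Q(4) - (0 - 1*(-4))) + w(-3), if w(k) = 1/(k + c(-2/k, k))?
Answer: ⅔ ≈ 0.66667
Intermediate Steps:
c(s, u) = 2*u/(s + u) (c(s, u) = (2*u)/(s + u) = 2*u/(s + u))
w(k) = 1/(k + 2*k/(k - 2/k)) (w(k) = 1/(k + 2*k/(-2/k + k)) = 1/(k + 2*k/(k - 2/k)))
-3*(Q(4) - (0 - 1*(-4))) + w(-3) = -3*(3 - (0 - 1*(-4))) + (-2 + (-3)²)/((-3)*(-2 + (-3)² + 2*(-3))) = -3*(3 - (0 + 4)) - (-2 + 9)/(3*(-2 + 9 - 6)) = -3*(3 - 1*4) - ⅓*7/1 = -3*(3 - 4) - ⅓*1*7 = -3*(-1) - 7/3 = 3 - 7/3 = ⅔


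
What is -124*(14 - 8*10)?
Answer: 8184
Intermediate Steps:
-124*(14 - 8*10) = -124*(14 - 80) = -124*(-66) = 8184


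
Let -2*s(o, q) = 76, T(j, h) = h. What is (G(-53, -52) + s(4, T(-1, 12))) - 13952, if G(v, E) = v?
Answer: -14043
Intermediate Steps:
s(o, q) = -38 (s(o, q) = -½*76 = -38)
(G(-53, -52) + s(4, T(-1, 12))) - 13952 = (-53 - 38) - 13952 = -91 - 13952 = -14043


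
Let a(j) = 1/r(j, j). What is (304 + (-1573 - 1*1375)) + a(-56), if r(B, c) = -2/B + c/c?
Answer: -76648/29 ≈ -2643.0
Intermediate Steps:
r(B, c) = 1 - 2/B (r(B, c) = -2/B + 1 = 1 - 2/B)
a(j) = j/(-2 + j) (a(j) = 1/((-2 + j)/j) = j/(-2 + j))
(304 + (-1573 - 1*1375)) + a(-56) = (304 + (-1573 - 1*1375)) - 56/(-2 - 56) = (304 + (-1573 - 1375)) - 56/(-58) = (304 - 2948) - 56*(-1/58) = -2644 + 28/29 = -76648/29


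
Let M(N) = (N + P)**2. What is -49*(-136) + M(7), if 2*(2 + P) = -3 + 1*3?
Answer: 6689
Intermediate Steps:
P = -2 (P = -2 + (-3 + 1*3)/2 = -2 + (-3 + 3)/2 = -2 + (1/2)*0 = -2 + 0 = -2)
M(N) = (-2 + N)**2 (M(N) = (N - 2)**2 = (-2 + N)**2)
-49*(-136) + M(7) = -49*(-136) + (-2 + 7)**2 = 6664 + 5**2 = 6664 + 25 = 6689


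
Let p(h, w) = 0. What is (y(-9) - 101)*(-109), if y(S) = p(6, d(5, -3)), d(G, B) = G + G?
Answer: 11009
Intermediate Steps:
d(G, B) = 2*G
y(S) = 0
(y(-9) - 101)*(-109) = (0 - 101)*(-109) = -101*(-109) = 11009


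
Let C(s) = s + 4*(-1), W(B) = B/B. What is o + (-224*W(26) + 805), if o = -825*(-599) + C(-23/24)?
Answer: 11874025/24 ≈ 4.9475e+5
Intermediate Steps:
W(B) = 1
C(s) = -4 + s (C(s) = s - 4 = -4 + s)
o = 11860081/24 (o = -825*(-599) + (-4 - 23/24) = 494175 + (-4 - 23*1/24) = 494175 + (-4 - 23/24) = 494175 - 119/24 = 11860081/24 ≈ 4.9417e+5)
o + (-224*W(26) + 805) = 11860081/24 + (-224*1 + 805) = 11860081/24 + (-224 + 805) = 11860081/24 + 581 = 11874025/24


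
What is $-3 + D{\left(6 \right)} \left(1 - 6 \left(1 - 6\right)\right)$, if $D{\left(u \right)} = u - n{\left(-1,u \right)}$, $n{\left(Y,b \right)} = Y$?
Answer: $214$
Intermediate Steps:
$D{\left(u \right)} = 1 + u$ ($D{\left(u \right)} = u - -1 = u + 1 = 1 + u$)
$-3 + D{\left(6 \right)} \left(1 - 6 \left(1 - 6\right)\right) = -3 + \left(1 + 6\right) \left(1 - 6 \left(1 - 6\right)\right) = -3 + 7 \left(1 - 6 \left(1 - 6\right)\right) = -3 + 7 \left(1 - -30\right) = -3 + 7 \left(1 + 30\right) = -3 + 7 \cdot 31 = -3 + 217 = 214$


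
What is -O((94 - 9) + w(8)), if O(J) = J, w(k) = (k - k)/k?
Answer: -85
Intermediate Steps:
w(k) = 0 (w(k) = 0/k = 0)
-O((94 - 9) + w(8)) = -((94 - 9) + 0) = -(85 + 0) = -1*85 = -85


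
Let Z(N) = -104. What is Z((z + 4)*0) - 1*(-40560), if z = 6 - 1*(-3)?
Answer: 40456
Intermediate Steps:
z = 9 (z = 6 + 3 = 9)
Z((z + 4)*0) - 1*(-40560) = -104 - 1*(-40560) = -104 + 40560 = 40456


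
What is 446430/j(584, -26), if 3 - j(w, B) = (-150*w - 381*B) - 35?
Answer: 223215/38866 ≈ 5.7432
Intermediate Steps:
j(w, B) = 38 + 150*w + 381*B (j(w, B) = 3 - ((-150*w - 381*B) - 35) = 3 - ((-381*B - 150*w) - 35) = 3 - (-35 - 381*B - 150*w) = 3 + (35 + 150*w + 381*B) = 38 + 150*w + 381*B)
446430/j(584, -26) = 446430/(38 + 150*584 + 381*(-26)) = 446430/(38 + 87600 - 9906) = 446430/77732 = 446430*(1/77732) = 223215/38866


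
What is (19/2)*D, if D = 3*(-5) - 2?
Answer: -323/2 ≈ -161.50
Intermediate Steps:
D = -17 (D = -15 - 2 = -17)
(19/2)*D = (19/2)*(-17) = -323/2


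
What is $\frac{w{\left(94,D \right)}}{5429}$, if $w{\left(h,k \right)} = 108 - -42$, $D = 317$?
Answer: $\frac{150}{5429} \approx 0.027629$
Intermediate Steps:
$w{\left(h,k \right)} = 150$ ($w{\left(h,k \right)} = 108 + 42 = 150$)
$\frac{w{\left(94,D \right)}}{5429} = \frac{150}{5429}$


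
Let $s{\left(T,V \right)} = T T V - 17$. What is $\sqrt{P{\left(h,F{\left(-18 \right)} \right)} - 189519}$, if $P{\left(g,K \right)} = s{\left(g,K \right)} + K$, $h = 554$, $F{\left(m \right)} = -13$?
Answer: $i \sqrt{4179457} \approx 2044.4 i$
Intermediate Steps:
$s{\left(T,V \right)} = -17 + V T^{2}$ ($s{\left(T,V \right)} = T^{2} V - 17 = V T^{2} - 17 = -17 + V T^{2}$)
$P{\left(g,K \right)} = -17 + K + K g^{2}$ ($P{\left(g,K \right)} = \left(-17 + K g^{2}\right) + K = -17 + K + K g^{2}$)
$\sqrt{P{\left(h,F{\left(-18 \right)} \right)} - 189519} = \sqrt{\left(-17 - 13 - 13 \cdot 554^{2}\right) - 189519} = \sqrt{\left(-17 - 13 - 3989908\right) - 189519} = \sqrt{-3989938 - 189519} = \sqrt{-4179457} = i \sqrt{4179457}$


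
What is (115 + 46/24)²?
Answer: 1968409/144 ≈ 13670.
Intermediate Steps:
(115 + 46/24)² = (115 + 46*(1/24))² = (115 + 23/12)² = (1403/12)² = 1968409/144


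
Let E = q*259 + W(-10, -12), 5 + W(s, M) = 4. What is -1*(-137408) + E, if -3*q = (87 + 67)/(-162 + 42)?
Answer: 24753203/180 ≈ 1.3752e+5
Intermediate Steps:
W(s, M) = -1 (W(s, M) = -5 + 4 = -1)
q = 77/180 (q = -(87 + 67)/(3*(-162 + 42)) = -154/(3*(-120)) = -154*(-1)/(3*120) = -⅓*(-77/60) = 77/180 ≈ 0.42778)
E = 19763/180 (E = (77/180)*259 - 1 = 19943/180 - 1 = 19763/180 ≈ 109.79)
-1*(-137408) + E = -1*(-137408) + 19763/180 = 137408 + 19763/180 = 24753203/180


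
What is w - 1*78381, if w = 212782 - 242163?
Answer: -107762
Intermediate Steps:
w = -29381
w - 1*78381 = -29381 - 1*78381 = -29381 - 78381 = -107762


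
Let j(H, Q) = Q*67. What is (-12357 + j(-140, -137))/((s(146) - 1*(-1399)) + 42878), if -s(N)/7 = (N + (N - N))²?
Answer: 21536/104935 ≈ 0.20523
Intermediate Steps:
j(H, Q) = 67*Q
s(N) = -7*N² (s(N) = -7*(N + (N - N))² = -7*(N + 0)² = -7*N²)
(-12357 + j(-140, -137))/((s(146) - 1*(-1399)) + 42878) = (-12357 + 67*(-137))/((-7*146² - 1*(-1399)) + 42878) = (-12357 - 9179)/((-7*21316 + 1399) + 42878) = -21536/((-149212 + 1399) + 42878) = -21536/(-147813 + 42878) = -21536/(-104935) = -21536*(-1/104935) = 21536/104935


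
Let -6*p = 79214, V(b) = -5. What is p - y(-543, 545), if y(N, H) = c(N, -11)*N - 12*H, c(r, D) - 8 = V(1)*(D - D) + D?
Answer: -24874/3 ≈ -8291.3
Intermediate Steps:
p = -39607/3 (p = -⅙*79214 = -39607/3 ≈ -13202.)
c(r, D) = 8 + D (c(r, D) = 8 + (-5*(D - D) + D) = 8 + (-5*0 + D) = 8 + (0 + D) = 8 + D)
y(N, H) = -12*H - 3*N (y(N, H) = (8 - 11)*N - 12*H = -3*N - 12*H = -12*H - 3*N)
p - y(-543, 545) = -39607/3 - (-12*545 - 3*(-543)) = -39607/3 - (-6540 + 1629) = -39607/3 - 1*(-4911) = -39607/3 + 4911 = -24874/3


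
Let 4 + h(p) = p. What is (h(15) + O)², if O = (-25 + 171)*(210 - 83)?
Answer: 344213809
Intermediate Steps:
O = 18542 (O = 146*127 = 18542)
h(p) = -4 + p
(h(15) + O)² = ((-4 + 15) + 18542)² = (11 + 18542)² = 18553² = 344213809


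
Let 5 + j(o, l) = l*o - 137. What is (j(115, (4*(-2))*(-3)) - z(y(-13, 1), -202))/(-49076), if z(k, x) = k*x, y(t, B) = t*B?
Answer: 2/12269 ≈ 0.00016301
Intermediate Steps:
y(t, B) = B*t
j(o, l) = -142 + l*o (j(o, l) = -5 + (l*o - 137) = -5 + (-137 + l*o) = -142 + l*o)
(j(115, (4*(-2))*(-3)) - z(y(-13, 1), -202))/(-49076) = ((-142 + ((4*(-2))*(-3))*115) - 1*(-13)*(-202))/(-49076) = ((-142 - 8*(-3)*115) - (-13)*(-202))*(-1/49076) = ((-142 + 24*115) - 1*2626)*(-1/49076) = ((-142 + 2760) - 2626)*(-1/49076) = (2618 - 2626)*(-1/49076) = -8*(-1/49076) = 2/12269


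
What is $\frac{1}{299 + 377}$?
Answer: $\frac{1}{676} \approx 0.0014793$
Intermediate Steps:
$\frac{1}{299 + 377} = \frac{1}{676}$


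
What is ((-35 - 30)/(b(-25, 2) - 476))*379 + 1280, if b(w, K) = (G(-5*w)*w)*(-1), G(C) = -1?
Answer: 665915/501 ≈ 1329.2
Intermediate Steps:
b(w, K) = w (b(w, K) = -w*(-1) = w)
((-35 - 30)/(b(-25, 2) - 476))*379 + 1280 = ((-35 - 30)/(-25 - 476))*379 + 1280 = -65/(-501)*379 + 1280 = -65*(-1/501)*379 + 1280 = (65/501)*379 + 1280 = 24635/501 + 1280 = 665915/501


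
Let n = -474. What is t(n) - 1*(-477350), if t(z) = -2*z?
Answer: 478298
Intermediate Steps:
t(n) - 1*(-477350) = -2*(-474) - 1*(-477350) = 948 + 477350 = 478298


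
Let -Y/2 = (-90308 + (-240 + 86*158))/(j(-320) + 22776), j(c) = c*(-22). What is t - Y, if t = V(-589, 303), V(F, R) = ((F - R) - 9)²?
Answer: 3025563087/3727 ≈ 8.1180e+5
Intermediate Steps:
V(F, R) = (-9 + F - R)²
t = 811801 (t = (9 + 303 - 1*(-589))² = (9 + 303 + 589)² = 901² = 811801)
j(c) = -22*c
Y = 19240/3727 (Y = -2*(-90308 + (-240 + 86*158))/(-22*(-320) + 22776) = -2*(-90308 + (-240 + 13588))/(7040 + 22776) = -2*(-90308 + 13348)/29816 = -(-153920)/29816 = -2*(-9620/3727) = 19240/3727 ≈ 5.1623)
t - Y = 811801 - 1*19240/3727 = 811801 - 19240/3727 = 3025563087/3727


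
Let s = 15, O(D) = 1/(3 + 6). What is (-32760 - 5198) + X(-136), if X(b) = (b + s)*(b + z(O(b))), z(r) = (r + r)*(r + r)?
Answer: -1742146/81 ≈ -21508.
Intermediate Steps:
O(D) = ⅑ (O(D) = 1/9 = ⅑)
z(r) = 4*r² (z(r) = (2*r)*(2*r) = 4*r²)
X(b) = (15 + b)*(4/81 + b) (X(b) = (b + 15)*(b + 4*(⅑)²) = (15 + b)*(b + 4*(1/81)) = (15 + b)*(b + 4/81) = (15 + b)*(4/81 + b))
(-32760 - 5198) + X(-136) = (-32760 - 5198) + (20/27 + (-136)² + (1219/81)*(-136)) = -37958 + (20/27 + 18496 - 165784/81) = -37958 + 1332452/81 = -1742146/81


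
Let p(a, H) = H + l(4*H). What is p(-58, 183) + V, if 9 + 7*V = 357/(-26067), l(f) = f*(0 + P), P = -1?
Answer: -33470147/60823 ≈ -550.29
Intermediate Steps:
l(f) = -f (l(f) = f*(0 - 1) = f*(-1) = -f)
p(a, H) = -3*H (p(a, H) = H - 4*H = -3*H)
V = -78320/60823 (V = -9/7 + (357/(-26067))/7 = -9/7 + (357*(-1/26067))/7 = -9/7 + (1/7)*(-119/8689) = -9/7 - 17/8689 = -78320/60823 ≈ -1.2877)
p(-58, 183) + V = -3*183 - 78320/60823 = -549 - 78320/60823 = -33470147/60823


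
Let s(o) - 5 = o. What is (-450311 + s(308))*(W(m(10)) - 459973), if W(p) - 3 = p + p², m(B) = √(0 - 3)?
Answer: 206986930054 - 449998*I*√3 ≈ 2.0699e+11 - 7.7942e+5*I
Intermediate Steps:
s(o) = 5 + o
m(B) = I*√3 (m(B) = √(-3) = I*√3)
W(p) = 3 + p + p² (W(p) = 3 + (p + p²) = 3 + p + p²)
(-450311 + s(308))*(W(m(10)) - 459973) = (-450311 + (5 + 308))*((3 + I*√3 + (I*√3)²) - 459973) = (-450311 + 313)*((3 + I*√3 - 3) - 459973) = -449998*(I*√3 - 459973) = -449998*(-459973 + I*√3) = 206986930054 - 449998*I*√3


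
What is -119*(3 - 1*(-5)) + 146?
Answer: -806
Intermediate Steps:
-119*(3 - 1*(-5)) + 146 = -119*(3 + 5) + 146 = -119*8 + 146 = -952 + 146 = -806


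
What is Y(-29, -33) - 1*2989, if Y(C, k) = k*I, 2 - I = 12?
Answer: -2659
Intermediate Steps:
I = -10 (I = 2 - 1*12 = 2 - 12 = -10)
Y(C, k) = -10*k (Y(C, k) = k*(-10) = -10*k)
Y(-29, -33) - 1*2989 = -10*(-33) - 1*2989 = 330 - 2989 = -2659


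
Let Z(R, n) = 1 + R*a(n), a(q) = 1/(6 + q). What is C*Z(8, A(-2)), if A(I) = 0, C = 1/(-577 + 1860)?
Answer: 7/3849 ≈ 0.0018187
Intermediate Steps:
C = 1/1283 ≈ 0.00077942
Z(R, n) = 1 + R/(6 + n)
C*Z(8, A(-2)) = ((6 + 8 + 0)/(6 + 0))/1283 = (14/6)/1283 = ((⅙)*14)/1283 = (1/1283)*(7/3) = 7/3849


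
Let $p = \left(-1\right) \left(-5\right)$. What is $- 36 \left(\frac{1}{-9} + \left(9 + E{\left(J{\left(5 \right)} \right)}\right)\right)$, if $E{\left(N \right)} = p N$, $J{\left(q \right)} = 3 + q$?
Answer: $-1760$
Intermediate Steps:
$p = 5$
$E{\left(N \right)} = 5 N$
$- 36 \left(\frac{1}{-9} + \left(9 + E{\left(J{\left(5 \right)} \right)}\right)\right) = - 36 \left(\frac{1}{-9} + \left(9 + 5 \left(3 + 5\right)\right)\right) = - 36 \left(- \frac{1}{9} + \left(9 + 5 \cdot 8\right)\right) = - 36 \left(- \frac{1}{9} + \left(9 + 40\right)\right) = - 36 \left(- \frac{1}{9} + 49\right) = \left(-36\right) \frac{440}{9} = -1760$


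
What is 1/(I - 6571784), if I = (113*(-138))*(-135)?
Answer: -1/4466594 ≈ -2.2388e-7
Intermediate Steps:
I = 2105190 (I = -15594*(-135) = 2105190)
1/(I - 6571784) = 1/(2105190 - 6571784) = 1/(-4466594) = -1/4466594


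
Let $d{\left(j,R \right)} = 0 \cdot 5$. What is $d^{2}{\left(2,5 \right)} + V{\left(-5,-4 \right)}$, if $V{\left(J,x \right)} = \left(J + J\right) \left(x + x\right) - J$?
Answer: $85$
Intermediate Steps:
$d{\left(j,R \right)} = 0$
$V{\left(J,x \right)} = - J + 4 J x$ ($V{\left(J,x \right)} = 2 J 2 x - J = 4 J x - J = - J + 4 J x$)
$d^{2}{\left(2,5 \right)} + V{\left(-5,-4 \right)} = 0^{2} - 5 \left(-1 + 4 \left(-4\right)\right) = 0 - 5 \left(-1 - 16\right) = 0 - -85 = 0 + 85 = 85$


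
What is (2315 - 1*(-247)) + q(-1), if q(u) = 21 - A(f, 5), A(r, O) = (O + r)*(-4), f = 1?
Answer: 2607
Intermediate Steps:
A(r, O) = -4*O - 4*r
q(u) = 45 (q(u) = 21 - (-4*5 - 4*1) = 21 - (-20 - 4) = 21 - 1*(-24) = 21 + 24 = 45)
(2315 - 1*(-247)) + q(-1) = (2315 - 1*(-247)) + 45 = (2315 + 247) + 45 = 2562 + 45 = 2607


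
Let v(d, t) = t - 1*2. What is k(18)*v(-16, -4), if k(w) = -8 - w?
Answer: 156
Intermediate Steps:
v(d, t) = -2 + t (v(d, t) = t - 2 = -2 + t)
k(18)*v(-16, -4) = (-8 - 1*18)*(-2 - 4) = (-8 - 18)*(-6) = -26*(-6) = 156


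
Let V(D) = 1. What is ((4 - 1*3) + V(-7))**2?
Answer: 4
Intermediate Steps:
((4 - 1*3) + V(-7))**2 = ((4 - 1*3) + 1)**2 = ((4 - 3) + 1)**2 = (1 + 1)**2 = 2**2 = 4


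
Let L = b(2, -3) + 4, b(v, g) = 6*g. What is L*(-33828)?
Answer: 473592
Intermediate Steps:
L = -14 (L = 6*(-3) + 4 = -18 + 4 = -14)
L*(-33828) = -14*(-33828) = 473592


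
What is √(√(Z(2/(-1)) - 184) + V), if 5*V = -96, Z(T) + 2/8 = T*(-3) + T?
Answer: √(-1920 + 50*I*√721)/10 ≈ 1.454 + 4.6167*I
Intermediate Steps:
Z(T) = -¼ - 2*T (Z(T) = -¼ + (T*(-3) + T) = -¼ + (-3*T + T) = -¼ - 2*T)
V = -96/5 (V = (⅕)*(-96) = -96/5 ≈ -19.200)
√(√(Z(2/(-1)) - 184) + V) = √(√((-¼ - 4/(-1)) - 184) - 96/5) = √(√((-¼ - 4*(-1)) - 184) - 96/5) = √(√((-¼ - 2*(-2)) - 184) - 96/5) = √(√((-¼ + 4) - 184) - 96/5) = √(√(15/4 - 184) - 96/5) = √(√(-721/4) - 96/5) = √(I*√721/2 - 96/5) = √(-96/5 + I*√721/2)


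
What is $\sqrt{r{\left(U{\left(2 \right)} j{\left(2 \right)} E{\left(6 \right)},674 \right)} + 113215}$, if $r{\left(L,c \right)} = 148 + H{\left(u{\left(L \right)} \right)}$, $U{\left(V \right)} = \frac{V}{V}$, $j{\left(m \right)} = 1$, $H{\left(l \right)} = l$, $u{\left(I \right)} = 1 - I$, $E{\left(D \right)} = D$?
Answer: $\sqrt{113358} \approx 336.69$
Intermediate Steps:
$U{\left(V \right)} = 1$
$r{\left(L,c \right)} = 149 - L$ ($r{\left(L,c \right)} = 148 - \left(-1 + L\right) = 149 - L$)
$\sqrt{r{\left(U{\left(2 \right)} j{\left(2 \right)} E{\left(6 \right)},674 \right)} + 113215} = \sqrt{\left(149 - 1 \cdot 1 \cdot 6\right) + 113215} = \sqrt{\left(149 - 1 \cdot 6\right) + 113215} = \sqrt{\left(149 - 6\right) + 113215} = \sqrt{143 + 113215} = \sqrt{113358}$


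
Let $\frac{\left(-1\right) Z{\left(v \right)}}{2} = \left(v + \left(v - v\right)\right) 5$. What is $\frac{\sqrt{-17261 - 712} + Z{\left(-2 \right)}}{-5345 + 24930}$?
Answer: $\frac{4}{3917} + \frac{3 i \sqrt{1997}}{19585} \approx 0.0010212 + 0.0068452 i$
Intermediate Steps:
$Z{\left(v \right)} = - 10 v$ ($Z{\left(v \right)} = - 2 \left(v + \left(v - v\right)\right) 5 = - 2 \left(v + 0\right) 5 = - 2 v 5 = - 2 \cdot 5 v = - 10 v$)
$\frac{\sqrt{-17261 - 712} + Z{\left(-2 \right)}}{-5345 + 24930} = \frac{\sqrt{-17261 - 712} - -20}{-5345 + 24930} = \frac{\sqrt{-17973} + 20}{19585} = \left(3 i \sqrt{1997} + 20\right) \frac{1}{19585} = \left(20 + 3 i \sqrt{1997}\right) \frac{1}{19585} = \frac{4}{3917} + \frac{3 i \sqrt{1997}}{19585}$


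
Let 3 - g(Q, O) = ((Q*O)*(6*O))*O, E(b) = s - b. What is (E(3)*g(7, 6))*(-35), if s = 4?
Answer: 317415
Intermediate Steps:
E(b) = 4 - b
g(Q, O) = 3 - 6*Q*O³ (g(Q, O) = 3 - (Q*O)*(6*O)*O = 3 - (O*Q)*(6*O)*O = 3 - 6*Q*O²*O = 3 - 6*Q*O³)
(E(3)*g(7, 6))*(-35) = ((4 - 1*3)*(3 - 6*7*6³))*(-35) = ((4 - 3)*(3 - 6*7*216))*(-35) = (1*(3 - 9072))*(-35) = (1*(-9069))*(-35) = -9069*(-35) = 317415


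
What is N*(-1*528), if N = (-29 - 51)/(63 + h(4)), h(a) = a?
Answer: 42240/67 ≈ 630.45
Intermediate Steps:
N = -80/67 (N = (-29 - 51)/(63 + 4) = -80/67 ≈ -1.1940)
N*(-1*528) = -(-80)*528/67 = -80/67*(-528) = 42240/67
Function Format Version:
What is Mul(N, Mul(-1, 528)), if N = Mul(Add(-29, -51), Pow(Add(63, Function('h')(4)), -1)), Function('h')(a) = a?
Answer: Rational(42240, 67) ≈ 630.45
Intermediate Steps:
N = Rational(-80, 67) (N = Mul(Add(-29, -51), Pow(Add(63, 4), -1)) = Mul(-80, Pow(67, -1)) = Mul(-80, Rational(1, 67)) = Rational(-80, 67) ≈ -1.1940)
Mul(N, Mul(-1, 528)) = Mul(Rational(-80, 67), Mul(-1, 528)) = Mul(Rational(-80, 67), -528) = Rational(42240, 67)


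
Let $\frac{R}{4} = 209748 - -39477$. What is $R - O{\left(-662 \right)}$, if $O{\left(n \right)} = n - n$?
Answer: $996900$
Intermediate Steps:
$O{\left(n \right)} = 0$
$R = 996900$ ($R = 4 \left(209748 - -39477\right) = 4 \left(209748 + 39477\right) = 4 \cdot 249225 = 996900$)
$R - O{\left(-662 \right)} = 996900 - 0 = 996900 + 0 = 996900$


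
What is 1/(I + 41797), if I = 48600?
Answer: 1/90397 ≈ 1.1062e-5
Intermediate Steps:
1/(I + 41797) = 1/(48600 + 41797) = 1/90397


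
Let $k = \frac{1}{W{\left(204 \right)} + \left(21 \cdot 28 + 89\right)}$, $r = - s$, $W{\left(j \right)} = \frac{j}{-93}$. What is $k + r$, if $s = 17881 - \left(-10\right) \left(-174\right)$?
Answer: $- \frac{337653548}{20919} \approx -16141.0$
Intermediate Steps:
$W{\left(j \right)} = - \frac{j}{93}$
$s = 16141$ ($s = 17881 - 1740 = 16141$)
$r = -16141$ ($r = \left(-1\right) 16141 = -16141$)
$k = \frac{31}{20919}$ ($k = \frac{1}{\left(- \frac{1}{93}\right) 204 + \left(21 \cdot 28 + 89\right)} = \frac{1}{- \frac{68}{31} + \left(588 + 89\right)} = \frac{1}{- \frac{68}{31} + 677} = \frac{1}{\frac{20919}{31}} = \frac{31}{20919} \approx 0.0014819$)
$k + r = \frac{31}{20919} - 16141 = - \frac{337653548}{20919}$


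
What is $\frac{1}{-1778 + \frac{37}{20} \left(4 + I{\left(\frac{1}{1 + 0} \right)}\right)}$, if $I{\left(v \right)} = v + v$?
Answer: $- \frac{10}{17669} \approx -0.00056596$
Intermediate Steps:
$I{\left(v \right)} = 2 v$
$\frac{1}{-1778 + \frac{37}{20} \left(4 + I{\left(\frac{1}{1 + 0} \right)}\right)} = \frac{1}{-1778 + \frac{37}{20} \left(4 + \frac{2}{1 + 0}\right)} = \frac{1}{-1778 + 37 \cdot \frac{1}{20} \left(4 + \frac{2}{1}\right)} = \frac{1}{-1778 + \frac{37 \left(4 + 2 \cdot 1\right)}{20}} = \frac{1}{-1778 + \frac{37 \left(4 + 2\right)}{20}} = \frac{1}{-1778 + \frac{37}{20} \cdot 6} = \frac{1}{-1778 + \frac{111}{10}} = \frac{1}{- \frac{17669}{10}} = - \frac{10}{17669}$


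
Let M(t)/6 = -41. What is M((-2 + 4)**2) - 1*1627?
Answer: -1873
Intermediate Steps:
M(t) = -246 (M(t) = 6*(-41) = -246)
M((-2 + 4)**2) - 1*1627 = -246 - 1*1627 = -246 - 1627 = -1873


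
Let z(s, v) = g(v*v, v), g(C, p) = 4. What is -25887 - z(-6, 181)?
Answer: -25891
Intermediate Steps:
z(s, v) = 4
-25887 - z(-6, 181) = -25887 - 1*4 = -25887 - 4 = -25891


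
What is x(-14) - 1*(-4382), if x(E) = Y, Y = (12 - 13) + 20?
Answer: 4401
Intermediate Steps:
Y = 19 (Y = -1 + 20 = 19)
x(E) = 19
x(-14) - 1*(-4382) = 19 - 1*(-4382) = 19 + 4382 = 4401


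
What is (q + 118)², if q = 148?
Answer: 70756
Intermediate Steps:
(q + 118)² = (148 + 118)² = 266² = 70756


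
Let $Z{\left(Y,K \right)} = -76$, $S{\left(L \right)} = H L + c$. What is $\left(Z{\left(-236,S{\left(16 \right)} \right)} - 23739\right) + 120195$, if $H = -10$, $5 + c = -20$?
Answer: $96380$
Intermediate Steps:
$c = -25$ ($c = -5 - 20 = -25$)
$S{\left(L \right)} = -25 - 10 L$ ($S{\left(L \right)} = - 10 L - 25 = -25 - 10 L$)
$\left(Z{\left(-236,S{\left(16 \right)} \right)} - 23739\right) + 120195 = \left(-76 - 23739\right) + 120195 = -23815 + 120195 = 96380$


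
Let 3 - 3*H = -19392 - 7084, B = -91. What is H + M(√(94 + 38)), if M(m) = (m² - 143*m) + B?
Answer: 26602/3 - 286*√33 ≈ 7224.4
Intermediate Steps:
M(m) = -91 + m² - 143*m (M(m) = (m² - 143*m) - 91 = -91 + m² - 143*m)
H = 26479/3 (H = 1 - (-19392 - 7084)/3 = 1 - ⅓*(-26476) = 1 + 26476/3 = 26479/3 ≈ 8826.3)
H + M(√(94 + 38)) = 26479/3 + (-91 + (√(94 + 38))² - 143*√(94 + 38)) = 26479/3 + (-91 + (√132)² - 286*√33) = 26479/3 + (-91 + (2*√33)² - 286*√33) = 26479/3 + (-91 + 132 - 286*√33) = 26479/3 + (41 - 286*√33) = 26602/3 - 286*√33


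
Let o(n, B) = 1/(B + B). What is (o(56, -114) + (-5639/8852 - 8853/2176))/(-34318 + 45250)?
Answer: -1292784257/3000646144512 ≈ -0.00043084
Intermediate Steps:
o(n, B) = 1/(2*B)
(o(56, -114) + (-5639/8852 - 8853/2176))/(-34318 + 45250) = ((½)/(-114) + (-5639/8852 - 8853/2176))/(-34318 + 45250) = ((½)*(-1/114) + (-5639*1/8852 - 8853*1/2176))/10932 = (-1/228 + (-5639/8852 - 8853/2176))*(1/10932) = (-1/228 - 22659305/4815488)*(1/10932) = -1292784257/274482816*1/10932 = -1292784257/3000646144512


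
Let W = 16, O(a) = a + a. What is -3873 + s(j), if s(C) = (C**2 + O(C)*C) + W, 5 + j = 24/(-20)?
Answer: -93542/25 ≈ -3741.7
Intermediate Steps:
O(a) = 2*a
j = -31/5 (j = -5 + 24/(-20) = -5 + 24*(-1/20) = -5 - 6/5 = -31/5 ≈ -6.2000)
s(C) = 16 + 3*C**2 (s(C) = (C**2 + (2*C)*C) + 16 = (C**2 + 2*C**2) + 16 = 3*C**2 + 16 = 16 + 3*C**2)
-3873 + s(j) = -3873 + (16 + 3*(-31/5)**2) = -3873 + (16 + 3*(961/25)) = -3873 + (16 + 2883/25) = -3873 + 3283/25 = -93542/25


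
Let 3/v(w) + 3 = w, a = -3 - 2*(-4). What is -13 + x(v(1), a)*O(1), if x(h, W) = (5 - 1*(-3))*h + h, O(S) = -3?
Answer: 55/2 ≈ 27.500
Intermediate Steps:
a = 5 (a = -3 + 8 = 5)
v(w) = 3/(-3 + w)
x(h, W) = 9*h (x(h, W) = (5 + 3)*h + h = 8*h + h = 9*h)
-13 + x(v(1), a)*O(1) = -13 + (9*(3/(-3 + 1)))*(-3) = -13 + (9*(3/(-2)))*(-3) = -13 + (9*(3*(-1/2)))*(-3) = -13 + (9*(-3/2))*(-3) = -13 - 27/2*(-3) = -13 + 81/2 = 55/2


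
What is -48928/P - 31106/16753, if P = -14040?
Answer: 47870318/29401515 ≈ 1.6282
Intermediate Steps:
-48928/P - 31106/16753 = -48928/(-14040) - 31106/16753 = -48928*(-1/14040) - 31106*1/16753 = 6116/1755 - 31106/16753 = 47870318/29401515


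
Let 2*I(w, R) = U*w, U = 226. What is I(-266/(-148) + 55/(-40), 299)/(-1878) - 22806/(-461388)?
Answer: 513373019/21373337712 ≈ 0.024019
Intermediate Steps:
I(w, R) = 113*w (I(w, R) = (226*w)/2 = 113*w)
I(-266/(-148) + 55/(-40), 299)/(-1878) - 22806/(-461388) = (113*(-266/(-148) + 55/(-40)))/(-1878) - 22806/(-461388) = (113*(-266*(-1/148) + 55*(-1/40)))*(-1/1878) - 22806*(-1/461388) = (113*(133/74 - 11/8))*(-1/1878) + 3801/76898 = (113*(125/296))*(-1/1878) + 3801/76898 = (14125/296)*(-1/1878) + 3801/76898 = -14125/555888 + 3801/76898 = 513373019/21373337712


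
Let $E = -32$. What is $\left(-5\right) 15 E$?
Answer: $2400$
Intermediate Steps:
$\left(-5\right) 15 E = \left(-5\right) 15 \left(-32\right) = \left(-75\right) \left(-32\right) = 2400$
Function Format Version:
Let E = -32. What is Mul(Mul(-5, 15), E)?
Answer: 2400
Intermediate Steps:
Mul(Mul(-5, 15), E) = Mul(Mul(-5, 15), -32) = Mul(-75, -32) = 2400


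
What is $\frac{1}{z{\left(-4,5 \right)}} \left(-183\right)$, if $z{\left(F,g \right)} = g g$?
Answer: $- \frac{183}{25} \approx -7.32$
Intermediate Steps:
$z{\left(F,g \right)} = g^{2}$
$\frac{1}{z{\left(-4,5 \right)}} \left(-183\right) = \frac{1}{5^{2}} \left(-183\right) = \frac{1}{25} \left(-183\right) = - \frac{183}{25}$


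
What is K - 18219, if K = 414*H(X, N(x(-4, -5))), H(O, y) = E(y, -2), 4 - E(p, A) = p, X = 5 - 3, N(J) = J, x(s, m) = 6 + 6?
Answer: -21531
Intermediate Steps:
x(s, m) = 12
X = 2
E(p, A) = 4 - p
H(O, y) = 4 - y
K = -3312 (K = 414*(4 - 1*12) = 414*(4 - 12) = 414*(-8) = -3312)
K - 18219 = -3312 - 18219 = -21531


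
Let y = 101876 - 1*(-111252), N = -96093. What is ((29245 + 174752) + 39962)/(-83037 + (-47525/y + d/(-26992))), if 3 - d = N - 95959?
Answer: -175429421919248/59716674735869 ≈ -2.9377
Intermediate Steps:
d = 192055 (d = 3 - (-96093 - 95959) = 3 - 1*(-192052) = 3 + 192052 = 192055)
y = 213128 (y = 101876 + 111252 = 213128)
((29245 + 174752) + 39962)/(-83037 + (-47525/y + d/(-26992))) = ((29245 + 174752) + 39962)/(-83037 + (-47525/213128 + 192055/(-26992))) = (203997 + 39962)/(-83037 + (-47525*1/213128 + 192055*(-1/26992))) = 243959/(-83037 + (-47525/213128 - 192055/26992)) = 243959/(-83037 - 5276886605/719093872) = 243959/(-59716674735869/719093872) = 243959*(-719093872/59716674735869) = -175429421919248/59716674735869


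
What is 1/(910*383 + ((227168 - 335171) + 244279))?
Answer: 1/484806 ≈ 2.0627e-6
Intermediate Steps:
1/(910*383 + ((227168 - 335171) + 244279)) = 1/(348530 + (-108003 + 244279)) = 1/(348530 + 136276) = 1/484806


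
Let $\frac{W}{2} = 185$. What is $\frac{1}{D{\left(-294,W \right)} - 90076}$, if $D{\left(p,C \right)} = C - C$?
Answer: $- \frac{1}{90076} \approx -1.1102 \cdot 10^{-5}$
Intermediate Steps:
$W = 370$ ($W = 2 \cdot 185 = 370$)
$D{\left(p,C \right)} = 0$
$\frac{1}{D{\left(-294,W \right)} - 90076} = \frac{1}{0 - 90076} = \frac{1}{-90076} = - \frac{1}{90076}$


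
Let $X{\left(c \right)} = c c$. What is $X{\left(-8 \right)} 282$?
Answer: $18048$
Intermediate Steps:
$X{\left(c \right)} = c^{2}$
$X{\left(-8 \right)} 282 = \left(-8\right)^{2} \cdot 282 = 64 \cdot 282 = 18048$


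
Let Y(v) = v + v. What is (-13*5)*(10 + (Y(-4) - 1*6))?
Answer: 260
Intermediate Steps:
Y(v) = 2*v
(-13*5)*(10 + (Y(-4) - 1*6)) = (-13*5)*(10 + (2*(-4) - 1*6)) = -65*(10 + (-8 - 6)) = -65*(10 - 14) = -65*(-4) = 260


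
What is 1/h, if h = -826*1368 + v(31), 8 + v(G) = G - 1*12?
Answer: -1/1129957 ≈ -8.8499e-7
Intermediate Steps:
v(G) = -20 + G (v(G) = -8 + (G - 1*12) = -8 + (G - 12) = -8 + (-12 + G) = -20 + G)
h = -1129957 (h = -826*1368 + (-20 + 31) = -1129968 + 11 = -1129957)
1/h = 1/(-1129957) = -1/1129957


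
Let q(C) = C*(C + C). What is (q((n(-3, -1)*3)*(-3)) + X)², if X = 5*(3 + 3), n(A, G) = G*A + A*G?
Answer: 34363044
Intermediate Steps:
n(A, G) = 2*A*G (n(A, G) = A*G + A*G = 2*A*G)
q(C) = 2*C² (q(C) = C*(2*C) = 2*C²)
X = 30 (X = 5*6 = 30)
(q((n(-3, -1)*3)*(-3)) + X)² = (2*(((2*(-3)*(-1))*3)*(-3))² + 30)² = (2*((6*3)*(-3))² + 30)² = (2*(18*(-3))² + 30)² = (2*(-54)² + 30)² = (2*2916 + 30)² = (5832 + 30)² = 5862² = 34363044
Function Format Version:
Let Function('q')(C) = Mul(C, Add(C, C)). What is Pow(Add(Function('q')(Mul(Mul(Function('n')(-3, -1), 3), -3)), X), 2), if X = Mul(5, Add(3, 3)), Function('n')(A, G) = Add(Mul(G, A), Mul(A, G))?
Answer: 34363044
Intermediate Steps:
Function('n')(A, G) = Mul(2, A, G) (Function('n')(A, G) = Add(Mul(A, G), Mul(A, G)) = Mul(2, A, G))
Function('q')(C) = Mul(2, Pow(C, 2)) (Function('q')(C) = Mul(C, Mul(2, C)) = Mul(2, Pow(C, 2)))
X = 30 (X = Mul(5, 6) = 30)
Pow(Add(Function('q')(Mul(Mul(Function('n')(-3, -1), 3), -3)), X), 2) = Pow(Add(Mul(2, Pow(Mul(Mul(Mul(2, -3, -1), 3), -3), 2)), 30), 2) = Pow(Add(Mul(2, Pow(Mul(Mul(6, 3), -3), 2)), 30), 2) = Pow(Add(Mul(2, Pow(Mul(18, -3), 2)), 30), 2) = Pow(Add(Mul(2, Pow(-54, 2)), 30), 2) = Pow(Add(Mul(2, 2916), 30), 2) = Pow(Add(5832, 30), 2) = Pow(5862, 2) = 34363044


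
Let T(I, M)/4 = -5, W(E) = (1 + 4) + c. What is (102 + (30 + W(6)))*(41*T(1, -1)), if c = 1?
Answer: -113160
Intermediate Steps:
W(E) = 6 (W(E) = (1 + 4) + 1 = 5 + 1 = 6)
T(I, M) = -20 (T(I, M) = 4*(-5) = -20)
(102 + (30 + W(6)))*(41*T(1, -1)) = (102 + (30 + 6))*(41*(-20)) = (102 + 36)*(-820) = 138*(-820) = -113160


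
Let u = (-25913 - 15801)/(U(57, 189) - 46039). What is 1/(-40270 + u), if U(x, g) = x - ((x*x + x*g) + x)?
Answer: -60061/2418614756 ≈ -2.4833e-5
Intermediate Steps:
U(x, g) = -x² - g*x (U(x, g) = x - ((x² + g*x) + x) = x - (x + x² + g*x) = x + (-x - x² - g*x) = -x² - g*x)
u = 41714/60061 (u = (-25913 - 15801)/(-1*57*(189 + 57) - 46039) = -41714/(-1*57*246 - 46039) = -41714/(-14022 - 46039) = -41714/(-60061) = -41714*(-1/60061) = 41714/60061 ≈ 0.69453)
1/(-40270 + u) = 1/(-40270 + 41714/60061) = 1/(-2418614756/60061) = -60061/2418614756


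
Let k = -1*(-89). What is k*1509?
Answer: 134301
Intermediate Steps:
k = 89
k*1509 = 89*1509 = 134301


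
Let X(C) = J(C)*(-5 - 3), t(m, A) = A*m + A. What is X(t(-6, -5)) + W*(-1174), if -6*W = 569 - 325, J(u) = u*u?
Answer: 128228/3 ≈ 42743.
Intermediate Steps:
t(m, A) = A + A*m
J(u) = u²
W = -122/3 (W = -(569 - 325)/6 = -⅙*244 = -122/3 ≈ -40.667)
X(C) = -8*C² (X(C) = C²*(-5 - 3) = C²*(-8) = -8*C²)
X(t(-6, -5)) + W*(-1174) = -8*25*(1 - 6)² - 122/3*(-1174) = -8*(-5*(-5))² + 143228/3 = -8*25² + 143228/3 = -8*625 + 143228/3 = -5000 + 143228/3 = 128228/3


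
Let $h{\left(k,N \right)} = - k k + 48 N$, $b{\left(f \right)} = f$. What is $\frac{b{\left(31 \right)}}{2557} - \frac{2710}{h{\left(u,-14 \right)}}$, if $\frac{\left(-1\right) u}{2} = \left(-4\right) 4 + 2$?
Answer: $\frac{3487303}{1861496} \approx 1.8734$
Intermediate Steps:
$u = 28$ ($u = - 2 \left(\left(-4\right) 4 + 2\right) = - 2 \left(-16 + 2\right) = \left(-2\right) \left(-14\right) = 28$)
$h{\left(k,N \right)} = - k^{2} + 48 N$
$\frac{b{\left(31 \right)}}{2557} - \frac{2710}{h{\left(u,-14 \right)}} = \frac{31}{2557} - \frac{2710}{- 28^{2} + 48 \left(-14\right)} = 31 \cdot \frac{1}{2557} - \frac{2710}{\left(-1\right) 784 - 672} = \frac{31}{2557} - \frac{2710}{-784 - 672} = \frac{31}{2557} - \frac{2710}{-1456} = \frac{31}{2557} - - \frac{1355}{728} = \frac{31}{2557} + \frac{1355}{728} = \frac{3487303}{1861496}$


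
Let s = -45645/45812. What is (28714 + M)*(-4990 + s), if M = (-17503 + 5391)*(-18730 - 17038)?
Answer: -49530853559471625/22906 ≈ -2.1624e+12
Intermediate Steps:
s = -45645/45812 (s = -45645*1/45812 = -45645/45812 ≈ -0.99636)
M = 433222016 (M = -12112*(-35768) = 433222016)
(28714 + M)*(-4990 + s) = (28714 + 433222016)*(-4990 - 45645/45812) = 433250730*(-228647525/45812) = -49530853559471625/22906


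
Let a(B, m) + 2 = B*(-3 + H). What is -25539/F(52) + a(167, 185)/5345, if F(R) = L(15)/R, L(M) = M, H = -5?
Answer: -473221982/5345 ≈ -88536.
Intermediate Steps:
a(B, m) = -2 - 8*B (a(B, m) = -2 + B*(-3 - 5) = -2 + B*(-8) = -2 - 8*B)
F(R) = 15/R
-25539/F(52) + a(167, 185)/5345 = -25539/(15/52) + (-2 - 8*167)/5345 = -25539/(15*(1/52)) + (-2 - 1336)*(1/5345) = -25539/15/52 - 1338*1/5345 = -25539*52/15 - 1338/5345 = -442676/5 - 1338/5345 = -473221982/5345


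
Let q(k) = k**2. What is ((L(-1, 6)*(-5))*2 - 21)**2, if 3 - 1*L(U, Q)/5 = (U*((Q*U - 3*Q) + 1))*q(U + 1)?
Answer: 29241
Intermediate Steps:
L(U, Q) = 15 - 5*U*(1 + U)**2*(1 - 3*Q + Q*U) (L(U, Q) = 15 - 5*U*((Q*U - 3*Q) + 1)*(U + 1)**2 = 15 - 5*U*((-3*Q + Q*U) + 1)*(1 + U)**2 = 15 - 5*U*(1 - 3*Q + Q*U)*(1 + U)**2 = 15 - 5*U*(1 + U)**2*(1 - 3*Q + Q*U))
((L(-1, 6)*(-5))*2 - 21)**2 = (((15 - 5*(-1)*(1 - 1)**2 - 5*6*(-1)**2*(1 - 1)**2 + 15*6*(-1)*(1 - 1)**2)*(-5))*2 - 21)**2 = (((15 - 5*(-1)*0**2 - 5*6*1*0**2 + 15*6*(-1)*0**2)*(-5))*2 - 21)**2 = (((15 - 5*(-1)*0 - 5*6*1*0 + 15*6*(-1)*0)*(-5))*2 - 21)**2 = (((15 + 0 + 0 + 0)*(-5))*2 - 21)**2 = ((15*(-5))*2 - 21)**2 = (-75*2 - 21)**2 = (-150 - 21)**2 = (-171)**2 = 29241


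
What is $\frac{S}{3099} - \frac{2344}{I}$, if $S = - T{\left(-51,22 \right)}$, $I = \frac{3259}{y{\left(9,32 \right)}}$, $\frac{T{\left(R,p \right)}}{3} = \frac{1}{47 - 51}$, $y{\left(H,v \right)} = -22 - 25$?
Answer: $\frac{455217435}{13466188} \approx 33.804$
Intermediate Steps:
$y{\left(H,v \right)} = -47$
$T{\left(R,p \right)} = - \frac{3}{4}$ ($T{\left(R,p \right)} = \frac{3}{47 - 51} = \frac{3}{-4} = 3 \left(- \frac{1}{4}\right) = - \frac{3}{4}$)
$I = - \frac{3259}{47}$ ($I = \frac{3259}{-47} = 3259 \left(- \frac{1}{47}\right) = - \frac{3259}{47} \approx -69.34$)
$S = \frac{3}{4}$ ($S = \left(-1\right) \left(- \frac{3}{4}\right) = \frac{3}{4} \approx 0.75$)
$\frac{S}{3099} - \frac{2344}{I} = \frac{3}{4 \cdot 3099} - \frac{2344}{- \frac{3259}{47}} = \frac{3}{4} \cdot \frac{1}{3099} - - \frac{110168}{3259} = \frac{1}{4132} + \frac{110168}{3259} = \frac{455217435}{13466188}$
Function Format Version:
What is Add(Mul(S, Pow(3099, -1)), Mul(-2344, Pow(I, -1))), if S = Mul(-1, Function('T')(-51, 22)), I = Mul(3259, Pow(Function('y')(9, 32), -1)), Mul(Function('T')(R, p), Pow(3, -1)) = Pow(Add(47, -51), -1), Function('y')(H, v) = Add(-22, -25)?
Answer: Rational(455217435, 13466188) ≈ 33.804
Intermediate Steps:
Function('y')(H, v) = -47
Function('T')(R, p) = Rational(-3, 4) (Function('T')(R, p) = Mul(3, Pow(Add(47, -51), -1)) = Mul(3, Pow(-4, -1)) = Mul(3, Rational(-1, 4)) = Rational(-3, 4))
I = Rational(-3259, 47) (I = Mul(3259, Pow(-47, -1)) = Mul(3259, Rational(-1, 47)) = Rational(-3259, 47) ≈ -69.340)
S = Rational(3, 4) (S = Mul(-1, Rational(-3, 4)) = Rational(3, 4) ≈ 0.75000)
Add(Mul(S, Pow(3099, -1)), Mul(-2344, Pow(I, -1))) = Add(Mul(Rational(3, 4), Pow(3099, -1)), Mul(-2344, Pow(Rational(-3259, 47), -1))) = Add(Mul(Rational(3, 4), Rational(1, 3099)), Mul(-2344, Rational(-47, 3259))) = Add(Rational(1, 4132), Rational(110168, 3259)) = Rational(455217435, 13466188)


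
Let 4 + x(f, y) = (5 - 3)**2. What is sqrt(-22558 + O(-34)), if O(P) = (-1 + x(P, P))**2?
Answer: I*sqrt(22557) ≈ 150.19*I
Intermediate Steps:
x(f, y) = 0 (x(f, y) = -4 + (5 - 3)**2 = -4 + 2**2 = -4 + 4 = 0)
O(P) = 1 (O(P) = (-1 + 0)**2 = (-1)**2 = 1)
sqrt(-22558 + O(-34)) = sqrt(-22558 + 1) = sqrt(-22557) = I*sqrt(22557)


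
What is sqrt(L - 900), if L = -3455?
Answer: I*sqrt(4355) ≈ 65.992*I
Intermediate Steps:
sqrt(L - 900) = sqrt(-3455 - 900) = sqrt(-4355) = I*sqrt(4355)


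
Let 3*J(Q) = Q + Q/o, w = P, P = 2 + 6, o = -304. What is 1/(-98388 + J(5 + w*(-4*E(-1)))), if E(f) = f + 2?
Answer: -304/29912679 ≈ -1.0163e-5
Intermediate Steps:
P = 8
E(f) = 2 + f
w = 8
J(Q) = 101*Q/304 (J(Q) = (Q + Q/(-304))/3 = (Q + Q*(-1/304))/3 = (Q - Q/304)/3 = (303*Q/304)/3 = 101*Q/304)
1/(-98388 + J(5 + w*(-4*E(-1)))) = 1/(-98388 + 101*(5 + 8*(-4*(2 - 1)))/304) = 1/(-98388 + 101*(5 + 8*(-4*1))/304) = 1/(-98388 + 101*(5 + 8*(-4))/304) = 1/(-98388 + 101*(5 - 32)/304) = 1/(-98388 + (101/304)*(-27)) = 1/(-98388 - 2727/304) = 1/(-29912679/304) = -304/29912679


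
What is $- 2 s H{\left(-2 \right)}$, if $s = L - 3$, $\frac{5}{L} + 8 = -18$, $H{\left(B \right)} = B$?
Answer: $- \frac{166}{13} \approx -12.769$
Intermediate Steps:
$L = - \frac{5}{26}$ ($L = \frac{5}{-8 - 18} = \frac{5}{-26} = 5 \left(- \frac{1}{26}\right) = - \frac{5}{26} \approx -0.19231$)
$s = - \frac{83}{26}$ ($s = - \frac{5}{26} - 3 = - \frac{83}{26} \approx -3.1923$)
$- 2 s H{\left(-2 \right)} = \left(-2\right) \left(- \frac{83}{26}\right) \left(-2\right) = \frac{83}{13} \left(-2\right) = - \frac{166}{13}$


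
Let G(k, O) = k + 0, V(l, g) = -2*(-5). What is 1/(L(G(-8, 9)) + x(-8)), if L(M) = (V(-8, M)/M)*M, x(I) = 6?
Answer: 1/16 ≈ 0.062500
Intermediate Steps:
V(l, g) = 10
G(k, O) = k
L(M) = 10 (L(M) = (10/M)*M = 10)
1/(L(G(-8, 9)) + x(-8)) = 1/(10 + 6) = 1/16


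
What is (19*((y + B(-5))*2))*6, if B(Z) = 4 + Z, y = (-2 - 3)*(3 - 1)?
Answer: -2508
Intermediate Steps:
y = -10 (y = -5*2 = -10)
(19*((y + B(-5))*2))*6 = (19*((-10 + (4 - 5))*2))*6 = (19*((-10 - 1)*2))*6 = (19*(-11*2))*6 = (19*(-22))*6 = -418*6 = -2508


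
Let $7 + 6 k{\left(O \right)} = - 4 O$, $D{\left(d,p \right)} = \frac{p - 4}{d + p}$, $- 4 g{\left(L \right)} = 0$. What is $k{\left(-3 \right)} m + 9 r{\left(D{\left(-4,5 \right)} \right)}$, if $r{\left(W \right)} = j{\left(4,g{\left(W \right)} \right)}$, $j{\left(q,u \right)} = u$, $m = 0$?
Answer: $0$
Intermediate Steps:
$g{\left(L \right)} = 0$ ($g{\left(L \right)} = \left(- \frac{1}{4}\right) 0 = 0$)
$D{\left(d,p \right)} = \frac{-4 + p}{d + p}$
$k{\left(O \right)} = - \frac{7}{6} - \frac{2 O}{3}$ ($k{\left(O \right)} = - \frac{7}{6} + \frac{\left(-4\right) O}{6} = - \frac{7}{6} - \frac{2 O}{3}$)
$r{\left(W \right)} = 0$
$k{\left(-3 \right)} m + 9 r{\left(D{\left(-4,5 \right)} \right)} = \left(- \frac{7}{6} - -2\right) 0 + 9 \cdot 0 = \left(- \frac{7}{6} + 2\right) 0 + 0 = \frac{5}{6} \cdot 0 + 0 = 0 + 0 = 0$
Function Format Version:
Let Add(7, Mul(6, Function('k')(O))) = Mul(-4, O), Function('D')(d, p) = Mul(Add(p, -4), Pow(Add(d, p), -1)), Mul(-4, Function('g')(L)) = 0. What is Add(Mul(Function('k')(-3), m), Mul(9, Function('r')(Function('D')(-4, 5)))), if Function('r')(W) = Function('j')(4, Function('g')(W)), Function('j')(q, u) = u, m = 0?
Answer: 0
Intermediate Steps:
Function('g')(L) = 0 (Function('g')(L) = Mul(Rational(-1, 4), 0) = 0)
Function('D')(d, p) = Mul(Pow(Add(d, p), -1), Add(-4, p)) (Function('D')(d, p) = Mul(Add(-4, p), Pow(Add(d, p), -1)) = Mul(Pow(Add(d, p), -1), Add(-4, p)))
Function('k')(O) = Add(Rational(-7, 6), Mul(Rational(-2, 3), O)) (Function('k')(O) = Add(Rational(-7, 6), Mul(Rational(1, 6), Mul(-4, O))) = Add(Rational(-7, 6), Mul(Rational(-2, 3), O)))
Function('r')(W) = 0
Add(Mul(Function('k')(-3), m), Mul(9, Function('r')(Function('D')(-4, 5)))) = Add(Mul(Add(Rational(-7, 6), Mul(Rational(-2, 3), -3)), 0), Mul(9, 0)) = Add(Mul(Add(Rational(-7, 6), 2), 0), 0) = Add(Mul(Rational(5, 6), 0), 0) = Add(0, 0) = 0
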